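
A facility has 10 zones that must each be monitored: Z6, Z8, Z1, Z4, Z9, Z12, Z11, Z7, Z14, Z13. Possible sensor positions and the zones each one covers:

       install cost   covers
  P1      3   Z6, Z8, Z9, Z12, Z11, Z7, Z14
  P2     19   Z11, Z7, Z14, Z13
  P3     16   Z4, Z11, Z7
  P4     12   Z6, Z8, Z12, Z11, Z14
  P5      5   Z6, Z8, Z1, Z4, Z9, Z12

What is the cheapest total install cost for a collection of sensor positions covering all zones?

24

P2, P5 cover every zone at install cost 19 + 5 = 24.
Any cover uses at least 2 sensor positions; among all covering selections none totals below 24.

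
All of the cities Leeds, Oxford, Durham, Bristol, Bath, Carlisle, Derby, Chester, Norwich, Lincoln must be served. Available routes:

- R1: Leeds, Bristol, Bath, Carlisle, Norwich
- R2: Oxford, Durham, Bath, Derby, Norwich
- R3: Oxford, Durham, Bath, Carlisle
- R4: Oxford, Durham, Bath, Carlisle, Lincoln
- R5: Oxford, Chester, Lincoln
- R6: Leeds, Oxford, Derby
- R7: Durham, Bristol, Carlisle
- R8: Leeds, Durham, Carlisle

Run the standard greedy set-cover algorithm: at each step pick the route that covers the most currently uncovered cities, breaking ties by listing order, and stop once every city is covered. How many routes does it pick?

3

Pick 1: R1 covers 5 new cities (Leeds, Bristol, Bath, Carlisle, Norwich).
Pick 2: R2 covers 3 new cities (Oxford, Durham, Derby).
Pick 3: R5 covers 2 new cities (Chester, Lincoln).
Greedy uses 3 routes.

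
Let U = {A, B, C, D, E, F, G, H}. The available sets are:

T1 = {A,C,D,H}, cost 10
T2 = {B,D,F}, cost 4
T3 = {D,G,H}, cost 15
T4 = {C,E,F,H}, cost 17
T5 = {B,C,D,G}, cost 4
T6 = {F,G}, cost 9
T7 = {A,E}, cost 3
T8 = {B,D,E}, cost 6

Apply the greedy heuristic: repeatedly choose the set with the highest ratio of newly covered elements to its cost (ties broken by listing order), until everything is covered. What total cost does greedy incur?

Pick 1: T5 adds 4 new (B, C, D, G) at cost 4 (ratio 4/4).
Pick 2: T7 adds 2 new (A, E) at cost 3 (ratio 2/3).
Pick 3: T2 adds 1 new (F) at cost 4 (ratio 1/4).
Pick 4: T1 adds 1 new (H) at cost 10 (ratio 1/10).
Greedy total cost: 4 + 3 + 4 + 10 = 21.

21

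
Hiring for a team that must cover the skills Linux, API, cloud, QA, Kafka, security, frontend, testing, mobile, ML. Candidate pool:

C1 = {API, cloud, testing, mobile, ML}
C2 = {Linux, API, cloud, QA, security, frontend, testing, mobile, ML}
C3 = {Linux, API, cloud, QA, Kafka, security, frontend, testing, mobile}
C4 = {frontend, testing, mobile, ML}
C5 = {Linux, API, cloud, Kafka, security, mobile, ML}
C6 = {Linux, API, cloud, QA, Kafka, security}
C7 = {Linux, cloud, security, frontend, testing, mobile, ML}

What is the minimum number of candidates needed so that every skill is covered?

C1, C3 together cover {Linux, API, cloud, QA, Kafka, security, frontend, testing, mobile, ML} — every skill.
No single candidate contains all 10 skills, so 2 is optimal.

2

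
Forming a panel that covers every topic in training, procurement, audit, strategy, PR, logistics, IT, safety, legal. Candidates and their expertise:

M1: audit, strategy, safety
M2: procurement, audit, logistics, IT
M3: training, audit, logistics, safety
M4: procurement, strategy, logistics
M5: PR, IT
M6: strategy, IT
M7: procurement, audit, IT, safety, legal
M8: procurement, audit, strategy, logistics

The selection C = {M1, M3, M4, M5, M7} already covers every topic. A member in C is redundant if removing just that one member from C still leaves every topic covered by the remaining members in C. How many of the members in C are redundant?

Drop M1: the rest still cover every topic — redundant.
Drop M3: training uncovered — not redundant.
Drop M4: the rest still cover every topic — redundant.
Drop M5: PR uncovered — not redundant.
Drop M7: legal uncovered — not redundant.
2 redundant: M1, M4.

2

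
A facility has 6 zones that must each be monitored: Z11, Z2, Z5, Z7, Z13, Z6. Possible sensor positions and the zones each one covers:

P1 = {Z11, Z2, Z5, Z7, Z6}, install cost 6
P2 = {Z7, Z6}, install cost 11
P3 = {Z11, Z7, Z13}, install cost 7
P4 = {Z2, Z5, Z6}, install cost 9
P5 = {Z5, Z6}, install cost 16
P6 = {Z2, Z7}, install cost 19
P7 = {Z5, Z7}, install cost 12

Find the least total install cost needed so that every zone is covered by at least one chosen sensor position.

13

P1, P3 cover every zone at install cost 6 + 7 = 13.
Any cover uses at least 2 sensor positions; among all covering selections none totals below 13.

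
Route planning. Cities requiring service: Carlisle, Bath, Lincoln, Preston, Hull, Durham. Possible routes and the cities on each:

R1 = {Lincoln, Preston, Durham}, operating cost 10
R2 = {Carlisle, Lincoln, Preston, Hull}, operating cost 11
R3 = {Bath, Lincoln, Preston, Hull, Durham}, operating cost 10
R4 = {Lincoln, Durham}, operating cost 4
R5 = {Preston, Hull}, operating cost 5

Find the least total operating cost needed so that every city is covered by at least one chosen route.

R2, R3 cover every city at operating cost 11 + 10 = 21.
Any cover uses at least 2 routes; among all covering selections none totals below 21.

21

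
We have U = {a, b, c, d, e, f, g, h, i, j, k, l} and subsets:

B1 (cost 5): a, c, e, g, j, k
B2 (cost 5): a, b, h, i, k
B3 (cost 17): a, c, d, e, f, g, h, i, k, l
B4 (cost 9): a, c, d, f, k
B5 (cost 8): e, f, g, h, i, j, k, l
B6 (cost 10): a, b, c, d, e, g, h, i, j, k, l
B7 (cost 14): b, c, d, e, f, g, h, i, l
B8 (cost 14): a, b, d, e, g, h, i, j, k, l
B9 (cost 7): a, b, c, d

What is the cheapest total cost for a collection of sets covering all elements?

15

B5, B9 cover every element at cost 8 + 7 = 15.
Any cover uses at least 2 sets; among all covering selections none totals below 15.
Greedy by coverage-per-cost would pick B1, B2, B5, B9 for 25 — worse than the optimum 15.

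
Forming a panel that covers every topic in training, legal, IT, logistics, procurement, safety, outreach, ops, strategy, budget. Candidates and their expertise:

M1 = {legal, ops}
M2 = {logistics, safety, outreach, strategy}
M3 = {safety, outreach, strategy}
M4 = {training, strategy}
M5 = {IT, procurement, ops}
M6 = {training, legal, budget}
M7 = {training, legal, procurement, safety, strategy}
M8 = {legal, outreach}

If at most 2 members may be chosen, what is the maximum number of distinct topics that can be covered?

7

Choosing M2, M5 covers {IT, logistics, procurement, safety, outreach, ops, strategy} — 7 topics.
No choice of 2 members does better; here training, legal, budget are left uncovered.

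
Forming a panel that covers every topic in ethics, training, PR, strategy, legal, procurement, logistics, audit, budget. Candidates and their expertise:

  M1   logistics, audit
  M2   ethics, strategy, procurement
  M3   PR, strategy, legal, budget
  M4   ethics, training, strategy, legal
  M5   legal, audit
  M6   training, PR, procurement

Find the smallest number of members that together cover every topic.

4

M1, M2, M3, M4 together cover {ethics, training, PR, strategy, legal, procurement, logistics, audit, budget} — every topic.
No 3 of the 6 members cover everything (all 20 triples fall short), so 4 is minimum.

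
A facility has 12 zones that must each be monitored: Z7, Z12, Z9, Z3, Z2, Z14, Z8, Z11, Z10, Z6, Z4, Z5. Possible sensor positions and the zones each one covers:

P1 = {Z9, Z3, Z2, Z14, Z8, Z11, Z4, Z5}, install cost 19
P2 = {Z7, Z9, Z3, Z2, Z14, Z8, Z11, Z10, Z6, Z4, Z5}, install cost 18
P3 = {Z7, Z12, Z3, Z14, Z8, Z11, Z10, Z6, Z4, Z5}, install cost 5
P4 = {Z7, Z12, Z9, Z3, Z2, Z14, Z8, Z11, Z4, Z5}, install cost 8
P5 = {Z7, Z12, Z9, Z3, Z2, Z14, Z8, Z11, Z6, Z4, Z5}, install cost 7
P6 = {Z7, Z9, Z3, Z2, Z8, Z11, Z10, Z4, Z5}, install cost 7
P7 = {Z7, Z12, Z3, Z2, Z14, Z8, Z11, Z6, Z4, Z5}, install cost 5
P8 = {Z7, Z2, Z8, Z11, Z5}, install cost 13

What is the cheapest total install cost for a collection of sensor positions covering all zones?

P3, P5 cover every zone at install cost 5 + 7 = 12.
Any cover uses at least 2 sensor positions; among all covering selections none totals below 12.

12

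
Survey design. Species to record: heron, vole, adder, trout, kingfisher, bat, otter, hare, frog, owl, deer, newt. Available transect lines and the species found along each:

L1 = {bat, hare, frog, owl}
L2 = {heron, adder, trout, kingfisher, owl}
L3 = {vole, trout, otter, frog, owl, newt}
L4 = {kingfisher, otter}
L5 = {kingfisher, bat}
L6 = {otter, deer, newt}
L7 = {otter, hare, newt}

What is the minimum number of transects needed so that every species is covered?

L1, L2, L3, L6 together cover {heron, vole, adder, trout, kingfisher, bat, otter, hare, frog, owl, deer, newt} — every species.
No 3 of the 7 transects cover everything (all 35 triples fall short), so 4 is minimum.

4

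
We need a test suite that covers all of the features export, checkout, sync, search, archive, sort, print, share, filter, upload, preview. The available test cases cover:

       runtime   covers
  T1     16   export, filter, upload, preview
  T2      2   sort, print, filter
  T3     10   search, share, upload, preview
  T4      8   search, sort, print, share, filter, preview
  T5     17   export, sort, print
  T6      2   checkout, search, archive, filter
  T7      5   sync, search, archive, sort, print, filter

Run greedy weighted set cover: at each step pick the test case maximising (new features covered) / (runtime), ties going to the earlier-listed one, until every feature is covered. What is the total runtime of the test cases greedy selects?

Pick 1: T6 adds 4 new (checkout, search, archive, filter) at runtime 2 (ratio 4/2).
Pick 2: T2 adds 2 new (sort, print) at runtime 2 (ratio 2/2).
Pick 3: T3 adds 3 new (share, upload, preview) at runtime 10 (ratio 3/10).
Pick 4: T7 adds 1 new (sync) at runtime 5 (ratio 1/5).
Pick 5: T1 adds 1 new (export) at runtime 16 (ratio 1/16).
Greedy total runtime: 2 + 2 + 10 + 5 + 16 = 35. (The true optimum is 31, so greedy overshoots here.)

35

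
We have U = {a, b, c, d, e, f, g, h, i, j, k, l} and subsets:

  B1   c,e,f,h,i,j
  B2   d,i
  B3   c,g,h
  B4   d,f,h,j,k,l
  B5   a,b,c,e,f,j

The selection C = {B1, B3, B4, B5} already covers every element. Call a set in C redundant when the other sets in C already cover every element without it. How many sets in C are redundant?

0

Drop B1: i uncovered — not redundant.
Drop B3: g uncovered — not redundant.
Drop B4: d, k, l uncovered — not redundant.
Drop B5: a, b uncovered — not redundant.
None of the sets in C is redundant.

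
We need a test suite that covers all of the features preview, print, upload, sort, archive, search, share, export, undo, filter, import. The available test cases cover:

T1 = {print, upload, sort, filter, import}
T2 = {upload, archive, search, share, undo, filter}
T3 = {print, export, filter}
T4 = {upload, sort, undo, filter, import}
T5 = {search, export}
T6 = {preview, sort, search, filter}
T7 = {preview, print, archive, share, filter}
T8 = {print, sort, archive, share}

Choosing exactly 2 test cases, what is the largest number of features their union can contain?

9

Choosing T1, T2 covers {print, upload, sort, archive, search, share, undo, filter, import} — 9 features.
No choice of 2 test cases does better; here preview, export are left uncovered.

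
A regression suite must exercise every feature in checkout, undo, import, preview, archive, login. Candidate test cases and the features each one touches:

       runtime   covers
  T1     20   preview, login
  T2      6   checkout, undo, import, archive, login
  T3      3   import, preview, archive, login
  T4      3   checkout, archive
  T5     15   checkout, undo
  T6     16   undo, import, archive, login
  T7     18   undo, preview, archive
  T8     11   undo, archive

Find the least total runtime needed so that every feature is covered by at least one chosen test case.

T2, T3 cover every feature at runtime 6 + 3 = 9.
Any cover uses at least 2 test cases; among all covering selections none totals below 9.

9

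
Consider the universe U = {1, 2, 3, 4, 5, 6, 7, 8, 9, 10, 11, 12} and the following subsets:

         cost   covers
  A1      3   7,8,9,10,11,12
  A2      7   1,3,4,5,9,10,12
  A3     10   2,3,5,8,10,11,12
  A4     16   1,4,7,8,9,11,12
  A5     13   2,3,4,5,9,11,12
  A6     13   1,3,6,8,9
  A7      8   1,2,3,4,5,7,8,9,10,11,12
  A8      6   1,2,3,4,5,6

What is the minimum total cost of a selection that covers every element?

9

A1, A8 cover every element at cost 3 + 6 = 9.
Any cover uses at least 2 sets; among all covering selections none totals below 9.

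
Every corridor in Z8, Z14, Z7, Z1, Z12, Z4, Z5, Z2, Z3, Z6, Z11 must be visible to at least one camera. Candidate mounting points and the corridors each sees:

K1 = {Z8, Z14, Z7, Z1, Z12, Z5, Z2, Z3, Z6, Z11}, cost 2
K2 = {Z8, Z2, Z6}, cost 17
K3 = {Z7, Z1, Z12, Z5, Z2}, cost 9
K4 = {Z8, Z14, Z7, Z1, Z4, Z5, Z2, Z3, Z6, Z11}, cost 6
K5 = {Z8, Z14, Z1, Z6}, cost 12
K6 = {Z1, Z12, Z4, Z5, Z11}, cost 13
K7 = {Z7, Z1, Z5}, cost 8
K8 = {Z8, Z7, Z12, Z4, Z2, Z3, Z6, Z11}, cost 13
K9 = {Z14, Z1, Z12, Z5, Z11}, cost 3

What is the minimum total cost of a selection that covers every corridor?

8

K1, K4 cover every corridor at cost 2 + 6 = 8.
Any cover uses at least 2 camera mounts; among all covering selections none totals below 8.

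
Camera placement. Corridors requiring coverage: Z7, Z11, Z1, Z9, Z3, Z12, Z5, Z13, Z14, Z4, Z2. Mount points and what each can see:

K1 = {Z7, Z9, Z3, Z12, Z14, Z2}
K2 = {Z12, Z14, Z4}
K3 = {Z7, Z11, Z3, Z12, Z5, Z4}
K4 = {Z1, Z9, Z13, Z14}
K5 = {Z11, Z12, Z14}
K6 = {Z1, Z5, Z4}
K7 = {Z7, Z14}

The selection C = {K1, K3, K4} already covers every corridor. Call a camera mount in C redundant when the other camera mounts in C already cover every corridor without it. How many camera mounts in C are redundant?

Drop K1: Z2 uncovered — not redundant.
Drop K3: Z11, Z5, Z4 uncovered — not redundant.
Drop K4: Z1, Z13 uncovered — not redundant.
None of the camera mounts in C is redundant.

0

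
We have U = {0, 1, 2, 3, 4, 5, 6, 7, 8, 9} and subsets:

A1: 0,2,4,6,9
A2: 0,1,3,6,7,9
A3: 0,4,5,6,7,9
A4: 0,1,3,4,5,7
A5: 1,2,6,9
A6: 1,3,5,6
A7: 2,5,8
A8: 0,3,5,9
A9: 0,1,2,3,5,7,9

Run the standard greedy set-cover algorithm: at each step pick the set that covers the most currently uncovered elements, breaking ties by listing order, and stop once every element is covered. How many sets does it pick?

Pick 1: A9 covers 7 new elements (0, 1, 2, 3, 5, 7, 9).
Pick 2: A1 covers 2 new elements (4, 6).
Pick 3: A7 covers 1 new elements (8).
Greedy uses 3 sets.

3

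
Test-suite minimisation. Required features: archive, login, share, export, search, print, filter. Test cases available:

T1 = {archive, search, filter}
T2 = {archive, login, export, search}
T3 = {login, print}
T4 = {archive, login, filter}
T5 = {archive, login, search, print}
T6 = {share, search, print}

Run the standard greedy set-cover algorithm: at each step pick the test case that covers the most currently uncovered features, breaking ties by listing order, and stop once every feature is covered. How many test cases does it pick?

Pick 1: T2 covers 4 new features (archive, login, export, search).
Pick 2: T6 covers 2 new features (share, print).
Pick 3: T1 covers 1 new features (filter).
Greedy uses 3 test cases.

3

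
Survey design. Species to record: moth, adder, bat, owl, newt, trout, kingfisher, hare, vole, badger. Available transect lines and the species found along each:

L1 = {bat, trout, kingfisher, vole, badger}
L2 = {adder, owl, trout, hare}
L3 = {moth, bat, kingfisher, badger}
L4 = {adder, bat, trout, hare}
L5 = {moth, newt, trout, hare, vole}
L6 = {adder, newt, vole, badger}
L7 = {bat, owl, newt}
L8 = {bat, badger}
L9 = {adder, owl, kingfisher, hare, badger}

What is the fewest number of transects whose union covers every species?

L1, L2, L5 together cover {moth, adder, bat, owl, newt, trout, kingfisher, hare, vole, badger} — every species.
No 2 of the 9 transects cover everything (all 36 pairs fall short), so 3 is minimum.

3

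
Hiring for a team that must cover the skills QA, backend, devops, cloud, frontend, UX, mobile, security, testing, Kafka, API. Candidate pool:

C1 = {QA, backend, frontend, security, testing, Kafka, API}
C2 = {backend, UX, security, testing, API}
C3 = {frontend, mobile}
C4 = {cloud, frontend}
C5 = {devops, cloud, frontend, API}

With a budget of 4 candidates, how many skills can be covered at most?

Choosing C1, C2, C3, C5 covers {QA, backend, devops, cloud, frontend, UX, mobile, security, testing, Kafka, API} — 11 skills.
That is all 11 skills.

11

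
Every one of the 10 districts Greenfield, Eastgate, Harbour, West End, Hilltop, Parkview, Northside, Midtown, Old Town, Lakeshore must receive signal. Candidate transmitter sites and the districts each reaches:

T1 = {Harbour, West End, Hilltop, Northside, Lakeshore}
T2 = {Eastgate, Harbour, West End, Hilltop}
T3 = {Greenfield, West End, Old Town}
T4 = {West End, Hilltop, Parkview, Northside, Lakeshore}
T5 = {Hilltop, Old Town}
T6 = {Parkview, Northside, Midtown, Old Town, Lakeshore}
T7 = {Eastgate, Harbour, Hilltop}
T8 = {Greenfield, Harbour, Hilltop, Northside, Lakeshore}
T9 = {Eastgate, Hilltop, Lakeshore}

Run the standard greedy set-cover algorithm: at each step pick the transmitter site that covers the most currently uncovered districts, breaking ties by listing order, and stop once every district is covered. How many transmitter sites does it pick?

4

Pick 1: T1 covers 5 new districts (Harbour, West End, Hilltop, Northside, Lakeshore).
Pick 2: T6 covers 3 new districts (Parkview, Midtown, Old Town).
Pick 3: T2 covers 1 new districts (Eastgate).
Pick 4: T3 covers 1 new districts (Greenfield).
Greedy uses 4 transmitter sites. (The true minimum is 3.)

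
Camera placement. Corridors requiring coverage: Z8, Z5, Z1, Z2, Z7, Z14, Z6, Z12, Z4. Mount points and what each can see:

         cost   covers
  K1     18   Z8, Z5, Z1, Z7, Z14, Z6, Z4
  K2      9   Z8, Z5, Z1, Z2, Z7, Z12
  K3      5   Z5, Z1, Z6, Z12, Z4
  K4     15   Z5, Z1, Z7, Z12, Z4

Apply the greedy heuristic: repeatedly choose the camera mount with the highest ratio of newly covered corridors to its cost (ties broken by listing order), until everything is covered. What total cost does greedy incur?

Pick 1: K3 adds 5 new (Z5, Z1, Z6, Z12, Z4) at cost 5 (ratio 5/5).
Pick 2: K2 adds 3 new (Z8, Z2, Z7) at cost 9 (ratio 3/9).
Pick 3: K1 adds 1 new (Z14) at cost 18 (ratio 1/18).
Greedy total cost: 5 + 9 + 18 = 32. (The true optimum is 27, so greedy overshoots here.)

32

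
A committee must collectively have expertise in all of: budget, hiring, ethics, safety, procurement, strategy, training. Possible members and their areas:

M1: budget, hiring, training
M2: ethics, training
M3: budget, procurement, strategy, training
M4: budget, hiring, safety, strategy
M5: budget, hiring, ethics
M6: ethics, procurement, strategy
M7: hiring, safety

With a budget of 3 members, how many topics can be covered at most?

Choosing M1, M4, M6 covers {budget, hiring, ethics, safety, procurement, strategy, training} — 7 topics.
That is all 7 topics.

7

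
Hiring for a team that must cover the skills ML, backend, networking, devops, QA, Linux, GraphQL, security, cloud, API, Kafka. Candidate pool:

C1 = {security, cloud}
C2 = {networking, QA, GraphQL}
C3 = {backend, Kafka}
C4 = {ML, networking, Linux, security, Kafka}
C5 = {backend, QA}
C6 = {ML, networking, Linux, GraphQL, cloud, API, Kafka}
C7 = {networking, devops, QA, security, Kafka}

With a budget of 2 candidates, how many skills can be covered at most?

10

Choosing C6, C7 covers {ML, networking, devops, QA, Linux, GraphQL, security, cloud, API, Kafka} — 10 skills.
No choice of 2 candidates does better; here backend is left uncovered.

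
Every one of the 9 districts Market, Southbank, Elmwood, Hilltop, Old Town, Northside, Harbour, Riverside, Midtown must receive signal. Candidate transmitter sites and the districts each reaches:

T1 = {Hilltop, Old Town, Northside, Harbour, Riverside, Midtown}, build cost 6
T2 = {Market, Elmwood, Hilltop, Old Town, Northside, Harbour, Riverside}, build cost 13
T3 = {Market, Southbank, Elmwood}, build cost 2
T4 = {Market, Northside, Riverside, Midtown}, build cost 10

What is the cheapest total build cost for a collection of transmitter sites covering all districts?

8

T1, T3 cover every district at build cost 6 + 2 = 8.
Any cover uses at least 2 transmitter sites; among all covering selections none totals below 8.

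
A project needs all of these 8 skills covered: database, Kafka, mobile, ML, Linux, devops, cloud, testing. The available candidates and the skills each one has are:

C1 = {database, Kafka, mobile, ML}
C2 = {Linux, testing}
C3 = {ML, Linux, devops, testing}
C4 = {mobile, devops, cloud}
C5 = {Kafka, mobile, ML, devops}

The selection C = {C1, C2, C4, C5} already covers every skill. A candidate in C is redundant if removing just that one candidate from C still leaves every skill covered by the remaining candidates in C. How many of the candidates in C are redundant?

1

Drop C1: database uncovered — not redundant.
Drop C2: Linux, testing uncovered — not redundant.
Drop C4: cloud uncovered — not redundant.
Drop C5: the rest still cover every skill — redundant.
1 redundant: C5.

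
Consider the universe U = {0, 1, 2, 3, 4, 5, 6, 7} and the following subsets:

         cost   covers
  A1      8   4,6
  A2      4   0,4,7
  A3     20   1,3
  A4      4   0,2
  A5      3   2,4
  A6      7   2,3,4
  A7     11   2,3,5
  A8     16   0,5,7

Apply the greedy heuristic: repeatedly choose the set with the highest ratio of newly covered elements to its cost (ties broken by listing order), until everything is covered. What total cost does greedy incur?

Pick 1: A2 adds 3 new (0, 4, 7) at cost 4 (ratio 3/4).
Pick 2: A5 adds 1 new (2) at cost 3 (ratio 1/3).
Pick 3: A7 adds 2 new (3, 5) at cost 11 (ratio 2/11).
Pick 4: A1 adds 1 new (6) at cost 8 (ratio 1/8).
Pick 5: A3 adds 1 new (1) at cost 20 (ratio 1/20).
Greedy total cost: 4 + 3 + 11 + 8 + 20 = 46. (The true optimum is 43, so greedy overshoots here.)

46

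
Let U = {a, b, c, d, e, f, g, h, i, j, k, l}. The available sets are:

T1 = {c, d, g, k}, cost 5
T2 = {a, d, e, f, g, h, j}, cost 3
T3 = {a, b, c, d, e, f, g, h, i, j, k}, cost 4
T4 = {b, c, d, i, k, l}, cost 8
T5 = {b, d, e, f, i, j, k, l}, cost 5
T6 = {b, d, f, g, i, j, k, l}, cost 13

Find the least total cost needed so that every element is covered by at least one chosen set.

9

T3, T5 cover every element at cost 4 + 5 = 9.
Any cover uses at least 2 sets; among all covering selections none totals below 9.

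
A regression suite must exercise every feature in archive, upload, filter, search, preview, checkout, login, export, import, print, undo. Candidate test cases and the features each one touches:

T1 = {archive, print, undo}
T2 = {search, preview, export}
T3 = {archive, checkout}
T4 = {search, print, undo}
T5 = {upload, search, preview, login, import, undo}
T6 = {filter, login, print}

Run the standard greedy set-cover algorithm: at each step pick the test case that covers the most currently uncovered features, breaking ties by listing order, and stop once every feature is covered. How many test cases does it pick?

Pick 1: T5 covers 6 new features (upload, search, preview, login, import, undo).
Pick 2: T1 covers 2 new features (archive, print).
Pick 3: T2 covers 1 new features (export).
Pick 4: T3 covers 1 new features (checkout).
Pick 5: T6 covers 1 new features (filter).
Greedy uses 5 test cases. (The true minimum is 4.)

5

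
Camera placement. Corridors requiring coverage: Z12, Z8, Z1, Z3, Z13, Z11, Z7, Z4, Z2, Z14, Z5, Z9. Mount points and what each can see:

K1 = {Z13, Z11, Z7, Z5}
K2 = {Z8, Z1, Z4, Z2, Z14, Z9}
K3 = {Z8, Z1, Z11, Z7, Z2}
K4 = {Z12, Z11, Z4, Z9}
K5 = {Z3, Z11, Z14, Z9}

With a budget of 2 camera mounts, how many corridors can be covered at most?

10

Choosing K1, K2 covers {Z8, Z1, Z13, Z11, Z7, Z4, Z2, Z14, Z5, Z9} — 10 corridors.
No choice of 2 camera mounts does better; here Z12, Z3 are left uncovered.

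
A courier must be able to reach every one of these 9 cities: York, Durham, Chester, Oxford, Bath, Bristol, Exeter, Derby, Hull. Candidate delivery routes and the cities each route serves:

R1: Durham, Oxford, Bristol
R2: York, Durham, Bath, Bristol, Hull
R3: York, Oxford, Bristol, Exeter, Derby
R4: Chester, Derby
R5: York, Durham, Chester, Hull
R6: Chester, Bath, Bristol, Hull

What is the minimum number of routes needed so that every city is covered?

R1, R3, R6 together cover {York, Durham, Chester, Oxford, Bath, Bristol, Exeter, Derby, Hull} — every city.
No 2 of the 6 routes cover everything (all 15 pairs fall short), so 3 is minimum.

3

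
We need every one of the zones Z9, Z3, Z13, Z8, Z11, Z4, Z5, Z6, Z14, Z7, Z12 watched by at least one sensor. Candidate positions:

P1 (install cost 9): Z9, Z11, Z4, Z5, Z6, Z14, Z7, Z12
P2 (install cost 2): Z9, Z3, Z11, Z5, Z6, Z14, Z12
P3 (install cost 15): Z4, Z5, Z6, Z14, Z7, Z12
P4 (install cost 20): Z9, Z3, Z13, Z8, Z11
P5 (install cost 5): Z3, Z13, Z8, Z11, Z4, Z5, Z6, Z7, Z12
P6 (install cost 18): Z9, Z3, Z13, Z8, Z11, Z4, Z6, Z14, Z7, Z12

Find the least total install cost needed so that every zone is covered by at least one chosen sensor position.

7

P2, P5 cover every zone at install cost 2 + 5 = 7.
Any cover uses at least 2 sensor positions; among all covering selections none totals below 7.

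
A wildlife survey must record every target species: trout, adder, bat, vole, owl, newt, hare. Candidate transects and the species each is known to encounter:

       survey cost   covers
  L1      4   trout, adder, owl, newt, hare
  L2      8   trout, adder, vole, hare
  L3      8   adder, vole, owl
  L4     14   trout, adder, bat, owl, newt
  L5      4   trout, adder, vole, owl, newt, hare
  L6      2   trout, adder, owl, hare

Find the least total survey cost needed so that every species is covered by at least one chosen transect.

18

L4, L5 cover every species at survey cost 14 + 4 = 18.
Any cover uses at least 2 transects; among all covering selections none totals below 18.
Greedy by coverage-per-survey cost would pick L6, L5, L4 for 20 — worse than the optimum 18.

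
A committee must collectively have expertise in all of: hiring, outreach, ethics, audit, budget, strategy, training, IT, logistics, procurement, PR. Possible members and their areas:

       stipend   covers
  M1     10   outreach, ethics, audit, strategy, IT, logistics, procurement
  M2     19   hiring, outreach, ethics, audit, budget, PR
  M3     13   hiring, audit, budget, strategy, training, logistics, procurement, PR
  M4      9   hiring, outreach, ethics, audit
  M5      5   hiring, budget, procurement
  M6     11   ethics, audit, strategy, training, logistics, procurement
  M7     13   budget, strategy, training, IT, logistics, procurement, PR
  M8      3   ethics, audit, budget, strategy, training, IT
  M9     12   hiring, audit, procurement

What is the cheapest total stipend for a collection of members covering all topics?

M4, M7 cover every topic at stipend 9 + 13 = 22.
Any cover uses at least 2 members; among all covering selections none totals below 22.

22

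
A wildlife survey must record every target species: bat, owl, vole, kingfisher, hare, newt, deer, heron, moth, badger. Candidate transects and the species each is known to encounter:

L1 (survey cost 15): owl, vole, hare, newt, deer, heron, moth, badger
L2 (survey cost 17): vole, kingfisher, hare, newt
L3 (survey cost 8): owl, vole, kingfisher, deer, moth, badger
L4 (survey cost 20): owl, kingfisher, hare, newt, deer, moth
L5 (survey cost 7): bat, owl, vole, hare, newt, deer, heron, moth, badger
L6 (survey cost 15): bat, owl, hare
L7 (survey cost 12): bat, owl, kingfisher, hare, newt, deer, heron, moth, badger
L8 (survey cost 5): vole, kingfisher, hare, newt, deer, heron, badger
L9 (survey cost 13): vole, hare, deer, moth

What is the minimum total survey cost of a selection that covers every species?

L5, L8 cover every species at survey cost 7 + 5 = 12.
Any cover uses at least 2 transects; among all covering selections none totals below 12.

12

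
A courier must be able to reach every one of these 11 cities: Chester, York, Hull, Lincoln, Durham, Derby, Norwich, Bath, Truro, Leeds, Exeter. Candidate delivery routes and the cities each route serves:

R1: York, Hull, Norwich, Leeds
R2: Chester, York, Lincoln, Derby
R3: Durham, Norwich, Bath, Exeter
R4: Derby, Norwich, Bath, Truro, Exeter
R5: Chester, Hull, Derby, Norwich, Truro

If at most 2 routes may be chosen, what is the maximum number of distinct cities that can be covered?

Choosing R1, R4 covers {York, Hull, Derby, Norwich, Bath, Truro, Leeds, Exeter} — 8 cities.
No choice of 2 routes does better; here Chester, Lincoln, Durham are left uncovered.

8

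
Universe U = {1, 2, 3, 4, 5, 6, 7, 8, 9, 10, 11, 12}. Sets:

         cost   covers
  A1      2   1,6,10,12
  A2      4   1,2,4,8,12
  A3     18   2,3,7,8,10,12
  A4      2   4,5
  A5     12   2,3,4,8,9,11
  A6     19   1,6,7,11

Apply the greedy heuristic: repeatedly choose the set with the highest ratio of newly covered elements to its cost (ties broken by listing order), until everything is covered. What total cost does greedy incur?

Pick 1: A1 adds 4 new (1, 6, 10, 12) at cost 2 (ratio 4/2).
Pick 2: A4 adds 2 new (4, 5) at cost 2 (ratio 2/2).
Pick 3: A2 adds 2 new (2, 8) at cost 4 (ratio 2/4).
Pick 4: A5 adds 3 new (3, 9, 11) at cost 12 (ratio 3/12).
Pick 5: A3 adds 1 new (7) at cost 18 (ratio 1/18).
Greedy total cost: 2 + 2 + 4 + 12 + 18 = 38. (The true optimum is 34, so greedy overshoots here.)

38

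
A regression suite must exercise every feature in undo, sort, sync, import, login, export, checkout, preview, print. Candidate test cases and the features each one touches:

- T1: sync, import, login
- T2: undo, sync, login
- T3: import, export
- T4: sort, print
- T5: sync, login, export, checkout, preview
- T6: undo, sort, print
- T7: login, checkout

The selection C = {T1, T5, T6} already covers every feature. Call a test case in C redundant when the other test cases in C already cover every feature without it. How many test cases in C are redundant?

0

Drop T1: import uncovered — not redundant.
Drop T5: export, checkout, preview uncovered — not redundant.
Drop T6: undo, sort, print uncovered — not redundant.
None of the test cases in C is redundant.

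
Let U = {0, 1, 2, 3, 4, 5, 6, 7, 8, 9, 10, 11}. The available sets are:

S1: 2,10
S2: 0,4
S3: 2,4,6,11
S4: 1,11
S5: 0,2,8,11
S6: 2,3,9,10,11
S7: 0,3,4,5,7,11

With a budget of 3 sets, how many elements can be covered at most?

10

Choosing S3, S6, S7 covers {0, 2, 3, 4, 5, 6, 7, 9, 10, 11} — 10 elements.
No choice of 3 sets does better; here 1, 8 are left uncovered.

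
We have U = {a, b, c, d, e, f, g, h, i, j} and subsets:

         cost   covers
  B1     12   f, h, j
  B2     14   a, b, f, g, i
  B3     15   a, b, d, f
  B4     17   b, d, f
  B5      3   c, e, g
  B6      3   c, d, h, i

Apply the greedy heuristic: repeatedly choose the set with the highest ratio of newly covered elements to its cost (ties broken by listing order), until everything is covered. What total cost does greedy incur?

Pick 1: B6 adds 4 new (c, d, h, i) at cost 3 (ratio 4/3).
Pick 2: B5 adds 2 new (e, g) at cost 3 (ratio 2/3).
Pick 3: B2 adds 3 new (a, b, f) at cost 14 (ratio 3/14).
Pick 4: B1 adds 1 new (j) at cost 12 (ratio 1/12).
Greedy total cost: 3 + 3 + 14 + 12 = 32.

32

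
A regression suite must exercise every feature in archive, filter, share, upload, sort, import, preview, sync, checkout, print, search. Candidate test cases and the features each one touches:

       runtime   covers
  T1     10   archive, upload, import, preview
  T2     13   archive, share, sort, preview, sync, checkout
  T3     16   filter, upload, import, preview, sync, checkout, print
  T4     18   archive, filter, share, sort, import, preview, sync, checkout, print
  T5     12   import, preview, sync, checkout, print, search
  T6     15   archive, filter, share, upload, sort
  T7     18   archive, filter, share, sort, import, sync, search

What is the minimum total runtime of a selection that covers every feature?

27

T5, T6 cover every feature at runtime 12 + 15 = 27.
Any cover uses at least 2 test cases; among all covering selections none totals below 27.
Greedy by coverage-per-runtime would pick T4, T1, T5 for 40 — worse than the optimum 27.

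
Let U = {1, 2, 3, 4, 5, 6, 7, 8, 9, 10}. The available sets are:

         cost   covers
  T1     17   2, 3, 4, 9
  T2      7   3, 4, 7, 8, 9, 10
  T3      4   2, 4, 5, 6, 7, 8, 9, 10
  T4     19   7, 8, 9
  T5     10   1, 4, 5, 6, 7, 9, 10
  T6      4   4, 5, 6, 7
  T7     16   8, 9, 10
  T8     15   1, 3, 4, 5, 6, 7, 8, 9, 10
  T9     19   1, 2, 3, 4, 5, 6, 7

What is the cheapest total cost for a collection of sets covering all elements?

T3, T8 cover every element at cost 4 + 15 = 19.
Any cover uses at least 2 sets; among all covering selections none totals below 19.
Greedy by coverage-per-cost would pick T3, T2, T5 for 21 — worse than the optimum 19.

19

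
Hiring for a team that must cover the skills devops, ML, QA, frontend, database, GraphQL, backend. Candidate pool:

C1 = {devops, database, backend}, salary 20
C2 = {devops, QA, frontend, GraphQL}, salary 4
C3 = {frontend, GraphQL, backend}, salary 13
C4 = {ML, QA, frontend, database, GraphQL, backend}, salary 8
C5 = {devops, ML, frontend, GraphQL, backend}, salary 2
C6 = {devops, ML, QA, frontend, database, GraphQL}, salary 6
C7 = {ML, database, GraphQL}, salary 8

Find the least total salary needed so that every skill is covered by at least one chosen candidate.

C5, C6 cover every skill at salary 2 + 6 = 8.
Any cover uses at least 2 candidates; among all covering selections none totals below 8.

8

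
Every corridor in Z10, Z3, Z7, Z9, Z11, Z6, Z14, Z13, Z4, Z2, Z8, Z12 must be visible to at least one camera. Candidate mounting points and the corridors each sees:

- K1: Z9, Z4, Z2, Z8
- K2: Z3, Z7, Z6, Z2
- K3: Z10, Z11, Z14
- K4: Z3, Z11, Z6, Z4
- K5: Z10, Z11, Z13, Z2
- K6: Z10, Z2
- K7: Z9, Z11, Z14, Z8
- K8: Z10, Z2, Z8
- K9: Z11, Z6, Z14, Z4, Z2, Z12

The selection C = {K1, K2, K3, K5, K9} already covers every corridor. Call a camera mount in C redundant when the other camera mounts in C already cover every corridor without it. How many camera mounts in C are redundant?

1

Drop K1: Z9, Z8 uncovered — not redundant.
Drop K2: Z3, Z7 uncovered — not redundant.
Drop K3: the rest still cover every corridor — redundant.
Drop K5: Z13 uncovered — not redundant.
Drop K9: Z12 uncovered — not redundant.
1 redundant: K3.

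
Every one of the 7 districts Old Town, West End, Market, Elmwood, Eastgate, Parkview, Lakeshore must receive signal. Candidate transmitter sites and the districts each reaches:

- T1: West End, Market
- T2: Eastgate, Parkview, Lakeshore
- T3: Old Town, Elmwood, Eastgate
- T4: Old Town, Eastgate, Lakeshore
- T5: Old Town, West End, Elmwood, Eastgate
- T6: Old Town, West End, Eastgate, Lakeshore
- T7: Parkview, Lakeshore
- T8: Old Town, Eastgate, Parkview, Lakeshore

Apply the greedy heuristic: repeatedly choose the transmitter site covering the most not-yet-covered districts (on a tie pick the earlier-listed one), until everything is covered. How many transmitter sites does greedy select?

3

Pick 1: T5 covers 4 new districts (Old Town, West End, Elmwood, Eastgate).
Pick 2: T2 covers 2 new districts (Parkview, Lakeshore).
Pick 3: T1 covers 1 new districts (Market).
Greedy uses 3 transmitter sites.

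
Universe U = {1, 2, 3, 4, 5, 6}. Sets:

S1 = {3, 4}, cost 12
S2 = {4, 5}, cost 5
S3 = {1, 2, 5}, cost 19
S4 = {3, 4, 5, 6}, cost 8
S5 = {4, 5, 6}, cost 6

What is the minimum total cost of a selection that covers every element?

27

S3, S4 cover every element at cost 19 + 8 = 27.
Any cover uses at least 2 sets; among all covering selections none totals below 27.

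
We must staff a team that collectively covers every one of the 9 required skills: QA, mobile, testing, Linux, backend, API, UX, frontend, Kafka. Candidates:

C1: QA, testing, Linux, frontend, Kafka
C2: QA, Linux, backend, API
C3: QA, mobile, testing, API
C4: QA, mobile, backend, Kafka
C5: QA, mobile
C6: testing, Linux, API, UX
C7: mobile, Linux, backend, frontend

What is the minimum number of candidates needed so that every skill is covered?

3

C1, C4, C6 together cover {QA, mobile, testing, Linux, backend, API, UX, frontend, Kafka} — every skill.
No 2 of the 7 candidates cover everything (all 21 pairs fall short), so 3 is minimum.
Greedy (largest uncovered first) would take C1, C2, C3, C6 — 4 candidates — but 3 suffice.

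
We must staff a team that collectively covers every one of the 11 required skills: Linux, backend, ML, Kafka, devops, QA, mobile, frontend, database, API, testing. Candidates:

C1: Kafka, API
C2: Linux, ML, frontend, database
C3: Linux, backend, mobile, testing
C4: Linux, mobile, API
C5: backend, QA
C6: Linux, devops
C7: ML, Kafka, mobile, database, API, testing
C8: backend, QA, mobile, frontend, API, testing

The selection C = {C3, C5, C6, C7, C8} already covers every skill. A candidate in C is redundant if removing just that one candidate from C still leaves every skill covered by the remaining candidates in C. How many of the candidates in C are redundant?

2

Drop C3: the rest still cover every skill — redundant.
Drop C5: the rest still cover every skill — redundant.
Drop C6: devops uncovered — not redundant.
Drop C7: ML, Kafka, database uncovered — not redundant.
Drop C8: frontend uncovered — not redundant.
2 redundant: C3, C5.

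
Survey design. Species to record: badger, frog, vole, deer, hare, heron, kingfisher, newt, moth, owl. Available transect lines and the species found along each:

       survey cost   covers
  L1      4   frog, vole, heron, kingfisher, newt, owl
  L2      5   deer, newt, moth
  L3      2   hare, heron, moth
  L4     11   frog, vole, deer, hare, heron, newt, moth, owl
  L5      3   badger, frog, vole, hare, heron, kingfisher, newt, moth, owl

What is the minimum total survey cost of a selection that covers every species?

L2, L5 cover every species at survey cost 5 + 3 = 8.
Any cover uses at least 2 transects; among all covering selections none totals below 8.

8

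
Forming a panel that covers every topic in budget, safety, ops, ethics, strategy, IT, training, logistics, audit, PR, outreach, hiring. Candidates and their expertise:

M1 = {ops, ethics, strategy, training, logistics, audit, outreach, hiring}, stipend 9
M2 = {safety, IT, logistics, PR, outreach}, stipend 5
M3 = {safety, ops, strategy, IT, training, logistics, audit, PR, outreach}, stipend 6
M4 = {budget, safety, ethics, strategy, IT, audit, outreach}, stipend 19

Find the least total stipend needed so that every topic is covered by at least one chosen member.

33

M1, M2, M4 cover every topic at stipend 9 + 5 + 19 = 33.
Any cover uses at least 3 members; among all covering selections none totals below 33.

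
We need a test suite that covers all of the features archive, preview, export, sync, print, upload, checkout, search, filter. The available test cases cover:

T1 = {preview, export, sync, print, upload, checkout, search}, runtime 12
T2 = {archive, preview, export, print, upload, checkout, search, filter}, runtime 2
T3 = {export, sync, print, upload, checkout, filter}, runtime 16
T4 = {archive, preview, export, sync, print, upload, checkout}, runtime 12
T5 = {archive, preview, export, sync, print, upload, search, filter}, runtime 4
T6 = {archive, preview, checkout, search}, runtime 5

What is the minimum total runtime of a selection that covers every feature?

6

T2, T5 cover every feature at runtime 2 + 4 = 6.
Any cover uses at least 2 test cases; among all covering selections none totals below 6.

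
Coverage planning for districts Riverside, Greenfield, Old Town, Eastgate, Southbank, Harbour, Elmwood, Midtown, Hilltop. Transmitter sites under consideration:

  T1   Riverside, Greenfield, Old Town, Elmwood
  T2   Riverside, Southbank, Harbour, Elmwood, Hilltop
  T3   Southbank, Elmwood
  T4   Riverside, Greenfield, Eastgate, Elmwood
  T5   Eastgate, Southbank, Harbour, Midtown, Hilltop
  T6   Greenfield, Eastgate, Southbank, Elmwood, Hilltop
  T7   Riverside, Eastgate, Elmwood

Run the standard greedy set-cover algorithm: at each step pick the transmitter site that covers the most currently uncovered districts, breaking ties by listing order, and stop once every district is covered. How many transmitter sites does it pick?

Pick 1: T2 covers 5 new districts (Riverside, Southbank, Harbour, Elmwood, Hilltop).
Pick 2: T1 covers 2 new districts (Greenfield, Old Town).
Pick 3: T5 covers 2 new districts (Eastgate, Midtown).
Greedy uses 3 transmitter sites. (The true minimum is 2.)

3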